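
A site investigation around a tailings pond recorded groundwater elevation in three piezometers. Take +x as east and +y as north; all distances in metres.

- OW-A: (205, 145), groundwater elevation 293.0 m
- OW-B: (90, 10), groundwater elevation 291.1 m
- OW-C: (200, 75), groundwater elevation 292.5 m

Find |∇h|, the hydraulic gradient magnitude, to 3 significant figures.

0.0110

Differences from OW-A: to OW-B (Δx, Δy, Δh) = (-115, -135, -1.9); to OW-C = (-5, -70, -0.5).
Determinant of the coordinate differences = (-115)·(-70) − (-5)·(-135) = 7375.
∂h/∂x = [(-1.9)·(-70) − (-0.5)·(-135)] / 7375 = +0.008881
∂h/∂y = [(-115)·(-0.5) − (-5)·(-1.9)] / 7375 = +0.006508
|∇h| = √(0.008881² + 0.006508²) = 0.01101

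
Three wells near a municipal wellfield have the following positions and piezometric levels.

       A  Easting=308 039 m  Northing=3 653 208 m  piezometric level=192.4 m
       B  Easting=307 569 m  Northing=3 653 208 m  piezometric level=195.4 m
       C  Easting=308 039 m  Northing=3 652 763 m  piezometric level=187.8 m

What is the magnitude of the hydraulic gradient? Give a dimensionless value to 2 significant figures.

∂h/∂x = (195.4 − 192.4) / (307569 − 308039) = -0.006383
∂h/∂y = (187.8 − 192.4) / (3652763 − 3653208) = +0.01034
|∇h| = √(-0.006383² + 0.01034²) = 0.01215

0.012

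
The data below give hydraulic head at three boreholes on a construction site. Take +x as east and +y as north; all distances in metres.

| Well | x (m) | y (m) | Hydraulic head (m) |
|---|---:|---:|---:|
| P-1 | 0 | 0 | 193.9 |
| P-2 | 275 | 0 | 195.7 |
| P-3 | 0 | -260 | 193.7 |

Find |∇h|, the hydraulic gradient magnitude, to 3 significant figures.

∂h/∂x = (195.7 − 193.9) / (275 − 0) = +0.006545
∂h/∂y = (193.7 − 193.9) / (-260 − 0) = +0.0007692
|∇h| = √(0.006545² + 0.0007692²) = 0.00659

0.00659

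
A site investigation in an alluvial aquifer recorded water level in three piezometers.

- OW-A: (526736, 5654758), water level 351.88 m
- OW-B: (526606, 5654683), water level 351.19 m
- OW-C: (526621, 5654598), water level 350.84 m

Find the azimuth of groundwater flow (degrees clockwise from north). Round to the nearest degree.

210°

Differences from OW-A: to OW-B (Δx, Δy, Δh) = (-130, -75, -0.69); to OW-C = (-115, -160, -1.04).
Determinant of the coordinate differences = (-130)·(-160) − (-115)·(-75) = 12175.
∂h/∂x = [(-0.69)·(-160) − (-1.04)·(-75)] / 12175 = +0.002661
∂h/∂y = [(-130)·(-1.04) − (-115)·(-0.69)] / 12175 = +0.004587
Flow direction (−∇h) has components (-0.002661 E, -0.004587 N).
Azimuth = atan2(E, N) = atan2(-0.002661, -0.004587) = 210.1° ≈ 210°.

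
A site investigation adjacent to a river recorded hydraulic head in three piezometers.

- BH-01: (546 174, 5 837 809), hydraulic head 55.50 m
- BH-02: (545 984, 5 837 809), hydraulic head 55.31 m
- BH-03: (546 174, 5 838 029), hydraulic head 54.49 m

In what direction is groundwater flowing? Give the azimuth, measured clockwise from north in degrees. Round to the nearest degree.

348°

∂h/∂x = (55.31 − 55.50) / (545984 − 546174) = +0.0010000
∂h/∂y = (54.49 − 55.50) / (5838029 − 5837809) = -0.004591
Flow direction (−∇h) has components (-0.0010000 E, +0.004591 N).
Azimuth = atan2(E, N) = atan2(-0.0010000, +0.004591) = 347.7° ≈ 348°.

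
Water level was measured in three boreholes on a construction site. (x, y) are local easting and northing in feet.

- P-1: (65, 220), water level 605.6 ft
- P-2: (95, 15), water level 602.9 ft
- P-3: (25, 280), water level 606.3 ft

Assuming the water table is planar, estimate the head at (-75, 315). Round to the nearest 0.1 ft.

With h = a·x + b·y + c and P-1 as origin, the differences give:
  30·a + (-205)·b = -2.7
  (-40)·a + 60·b = +0.7
Eliminate b (×60 and ×(-205), subtract): -6400·a = -18.50 → a = ∂h/∂x = +0.002891
Back-substitute: b = ∂h/∂y = +0.01359.
h(-75, 315) = 605.6 + (+0.002891)·(-140) + (+0.01359)·(95) = 605.6 -0.405 +1.291 = 606.487 ft.

606.5 ft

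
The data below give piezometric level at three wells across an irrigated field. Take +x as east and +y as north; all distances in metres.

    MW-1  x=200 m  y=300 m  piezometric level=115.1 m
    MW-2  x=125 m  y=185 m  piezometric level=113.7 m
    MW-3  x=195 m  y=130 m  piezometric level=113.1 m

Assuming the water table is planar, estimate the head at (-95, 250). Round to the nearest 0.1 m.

Differences from MW-1: to MW-2 (Δx, Δy, Δh) = (-75, -115, -1.4); to MW-3 = (-5, -170, -2.0).
Solve a·Δx + b·Δy = Δh: det = (-75)·(-170) − (-5)·(-115) = 12175.
∂h/∂x = [(-1.4)·(-170) − (-2.0)·(-115)] / 12175 = +0.0006571
∂h/∂y = [(-75)·(-2.0) − (-5)·(-1.4)] / 12175 = +0.01175
h(-95, 250) = 115.1 + (+0.0006571)·(-295) + (+0.01175)·(-50) = 115.1 -0.194 -0.587 = 114.319 m.

114.3 m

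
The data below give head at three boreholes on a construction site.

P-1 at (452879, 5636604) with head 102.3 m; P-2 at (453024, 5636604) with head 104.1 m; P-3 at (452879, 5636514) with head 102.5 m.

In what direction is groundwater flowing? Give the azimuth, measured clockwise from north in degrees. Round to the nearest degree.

280°

∂h/∂x = (104.1 − 102.3) / (453024 − 452879) = +0.01241
∂h/∂y = (102.5 − 102.3) / (5636514 − 5636604) = -0.002222
Flow direction (−∇h) has components (-0.01241 E, +0.002222 N).
Azimuth = atan2(E, N) = atan2(-0.01241, +0.002222) = 280.1° ≈ 280°.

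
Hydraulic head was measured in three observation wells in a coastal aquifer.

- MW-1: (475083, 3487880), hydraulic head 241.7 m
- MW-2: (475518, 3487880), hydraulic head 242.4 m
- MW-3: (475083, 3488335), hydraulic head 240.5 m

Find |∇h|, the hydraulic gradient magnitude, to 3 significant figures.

∂h/∂x = (242.4 − 241.7) / (475518 − 475083) = +0.001609
∂h/∂y = (240.5 − 241.7) / (3488335 − 3487880) = -0.002637
|∇h| = √(0.001609² + -0.002637²) = 0.003089

0.00309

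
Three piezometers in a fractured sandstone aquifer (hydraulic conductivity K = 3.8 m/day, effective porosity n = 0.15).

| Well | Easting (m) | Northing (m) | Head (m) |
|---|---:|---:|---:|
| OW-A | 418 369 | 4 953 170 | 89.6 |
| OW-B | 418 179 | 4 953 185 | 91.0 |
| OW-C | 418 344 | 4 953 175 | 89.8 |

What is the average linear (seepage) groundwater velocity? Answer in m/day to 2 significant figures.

0.22 m/day

Taking OW-A as reference: OW-B−OW-A = (-190, 15, +1.4); OW-C−OW-A = (-25, 5, +0.2).
Determinant of the coordinate differences = (-190)·5 − (-25)·15 = -575.
∂h/∂x = [(+1.4)·5 − (+0.2)·15] / -575 = -0.006957
∂h/∂y = [(-190)·(+0.2) − (-25)·(+1.4)] / -575 = +0.005217
|∇h| = √(-0.006957² + 0.005217²) = 0.008696
Seepage velocity v = K·i/n = 3.8 × 0.008696 / 0.15 = 0.2203 m/day.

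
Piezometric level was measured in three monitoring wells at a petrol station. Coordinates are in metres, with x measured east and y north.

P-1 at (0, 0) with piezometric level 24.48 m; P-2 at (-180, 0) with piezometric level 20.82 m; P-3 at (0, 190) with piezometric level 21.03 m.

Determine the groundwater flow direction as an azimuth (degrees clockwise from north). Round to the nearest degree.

∂h/∂x = (20.82 − 24.48) / (-180 − 0) = +0.02033
∂h/∂y = (21.03 − 24.48) / (190 − 0) = -0.01816
Flow direction (−∇h) has components (-0.02033 E, +0.01816 N).
Azimuth = atan2(E, N) = atan2(-0.02033, +0.01816) = 311.8° ≈ 312°.

312°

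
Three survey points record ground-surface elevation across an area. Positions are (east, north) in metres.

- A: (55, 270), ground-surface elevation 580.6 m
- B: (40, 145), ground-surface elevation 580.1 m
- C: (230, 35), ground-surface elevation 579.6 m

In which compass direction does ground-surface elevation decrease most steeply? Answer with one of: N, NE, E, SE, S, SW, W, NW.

S

Taking A as reference: B−A = (-15, -125, -0.5); C−A = (175, -235, -1.0).
Solve a·Δx + b·Δy = Δz: det = (-15)·(-235) − 175·(-125) = 25400.
∂z/∂x = [(-0.5)·(-235) − (-1.0)·(-125)] / 25400 = -0.0002953
∂z/∂y = [(-15)·(-1.0) − 175·(-0.5)] / 25400 = +0.004035
Steepest decrease is along −∇f = (+0.0002953 E, -0.004035 N) → south.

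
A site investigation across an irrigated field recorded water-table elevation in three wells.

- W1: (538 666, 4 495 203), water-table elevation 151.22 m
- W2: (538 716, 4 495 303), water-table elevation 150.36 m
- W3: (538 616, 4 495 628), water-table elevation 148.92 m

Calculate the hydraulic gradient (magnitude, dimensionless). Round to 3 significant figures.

Differences from W1: to W2 (Δx, Δy, Δh) = (50, 100, -0.86); to W3 = (-50, 425, -2.30).
Solve a·Δx + b·Δy = Δh: det = 50·425 − (-50)·100 = 26250.
∂h/∂x = [(-0.86)·425 − (-2.30)·100] / 26250 = -0.005162
∂h/∂y = [50·(-2.30) − (-50)·(-0.86)] / 26250 = -0.006019
|∇h| = √(-0.005162² + -0.006019²) = 0.007929

0.00793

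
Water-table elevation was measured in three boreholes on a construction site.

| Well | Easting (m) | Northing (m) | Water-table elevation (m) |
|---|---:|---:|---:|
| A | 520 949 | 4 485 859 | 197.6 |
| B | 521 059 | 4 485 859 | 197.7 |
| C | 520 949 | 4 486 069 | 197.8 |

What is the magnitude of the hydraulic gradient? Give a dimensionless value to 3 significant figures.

∂h/∂x = (197.7 − 197.6) / (521059 − 520949) = +0.0009091
∂h/∂y = (197.8 − 197.6) / (4486069 − 4485859) = +0.0009524
|∇h| = √(0.0009091² + 0.0009524²) = 0.001317

0.00132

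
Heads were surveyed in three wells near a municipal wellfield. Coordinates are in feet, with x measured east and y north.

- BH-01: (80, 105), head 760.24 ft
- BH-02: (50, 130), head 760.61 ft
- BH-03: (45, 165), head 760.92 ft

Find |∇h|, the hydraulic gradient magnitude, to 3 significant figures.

Taking BH-01 as reference: BH-02−BH-01 = (-30, 25, +0.37); BH-03−BH-01 = (-35, 60, +0.68).
Solve a·Δx + b·Δy = Δh: det = (-30)·60 − (-35)·25 = -925.
∂h/∂x = [(+0.37)·60 − (+0.68)·25] / -925 = -0.005622
∂h/∂y = [(-30)·(+0.68) − (-35)·(+0.37)] / -925 = +0.008054
|∇h| = √(-0.005622² + 0.008054²) = 0.009822

0.00982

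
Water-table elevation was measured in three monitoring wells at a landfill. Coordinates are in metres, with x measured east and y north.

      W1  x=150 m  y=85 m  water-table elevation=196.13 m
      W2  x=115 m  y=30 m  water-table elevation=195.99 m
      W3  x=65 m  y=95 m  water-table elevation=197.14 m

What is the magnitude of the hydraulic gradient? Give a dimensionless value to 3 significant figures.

0.0143

Taking W1 as reference: W2−W1 = (-35, -55, -0.14); W3−W1 = (-85, 10, +1.01).
Determinant of the coordinate differences = (-35)·10 − (-85)·(-55) = -5025.
∂h/∂x = [(-0.14)·10 − (+1.01)·(-55)] / -5025 = -0.01078
∂h/∂y = [(-35)·(+1.01) − (-85)·(-0.14)] / -5025 = +0.009403
|∇h| = √(-0.01078² + 0.009403²) = 0.0143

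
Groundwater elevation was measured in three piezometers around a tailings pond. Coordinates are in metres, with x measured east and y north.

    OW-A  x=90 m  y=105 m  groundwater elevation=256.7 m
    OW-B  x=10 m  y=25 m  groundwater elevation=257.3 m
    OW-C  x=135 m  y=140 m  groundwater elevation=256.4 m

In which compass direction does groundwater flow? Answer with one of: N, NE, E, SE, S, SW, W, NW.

NE

With h = a·x + b·y + c and OW-A as origin, the differences give:
  (-80)·a + (-80)·b = +0.6
  45·a + 35·b = -0.3
Eliminate b (×35 and ×(-80), subtract): 800·a = -3.00 → a = ∂h/∂x = -0.003750
Back-substitute: b = ∂h/∂y = -0.003750.
Flow = −∇h = (+0.003750 east, +0.003750 north), which points northeast.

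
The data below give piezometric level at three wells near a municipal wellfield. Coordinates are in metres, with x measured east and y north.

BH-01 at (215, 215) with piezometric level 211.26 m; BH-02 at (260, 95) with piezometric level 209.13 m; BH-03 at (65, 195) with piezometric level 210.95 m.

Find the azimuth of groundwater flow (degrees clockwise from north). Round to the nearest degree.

Three-point gradient (reference BH-01): Δ to BH-02 = (45, -120, -2.13), Δ to BH-03 = (-150, -20, -0.31).
∂h/∂x = -0.0002857, ∂h/∂y = +0.01764 (det = -18900).
Flow direction (−∇h) has components (+0.0002857 E, -0.01764 N).
Azimuth = atan2(E, N) = atan2(+0.0002857, -0.01764) = 179.1° ≈ 179°.

179°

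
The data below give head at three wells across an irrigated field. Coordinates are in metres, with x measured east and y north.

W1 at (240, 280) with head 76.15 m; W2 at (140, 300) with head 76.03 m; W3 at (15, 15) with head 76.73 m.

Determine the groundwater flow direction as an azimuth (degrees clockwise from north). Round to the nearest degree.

Taking W1 as reference: W2−W1 = (-100, 20, -0.12); W3−W1 = (-225, -265, +0.58).
Solve a·Δx + b·Δy = Δh: det = (-100)·(-265) − (-225)·20 = 31000.
∂h/∂x = [(-0.12)·(-265) − (+0.58)·20] / 31000 = +0.0006516
∂h/∂y = [(-100)·(+0.58) − (-225)·(-0.12)] / 31000 = -0.002742
Flow direction (−∇h) has components (-0.0006516 E, +0.002742 N).
Azimuth = atan2(E, N) = atan2(-0.0006516, +0.002742) = 346.6° ≈ 347°.

347°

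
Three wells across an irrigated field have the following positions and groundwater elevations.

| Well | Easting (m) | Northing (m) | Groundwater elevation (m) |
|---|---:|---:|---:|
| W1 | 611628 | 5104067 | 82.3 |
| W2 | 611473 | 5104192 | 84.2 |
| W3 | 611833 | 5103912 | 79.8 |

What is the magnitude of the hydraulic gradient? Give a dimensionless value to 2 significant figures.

Taking W1 as reference: W2−W1 = (-155, 125, +1.9); W3−W1 = (205, -155, -2.5).
Determinant of the coordinate differences = (-155)·(-155) − 205·125 = -1600.
∂h/∂x = [(+1.9)·(-155) − (-2.5)·125] / -1600 = -0.01125
∂h/∂y = [(-155)·(-2.5) − 205·(+1.9)] / -1600 = +0.001250
|∇h| = √(-0.01125² + 0.001250²) = 0.01132

0.011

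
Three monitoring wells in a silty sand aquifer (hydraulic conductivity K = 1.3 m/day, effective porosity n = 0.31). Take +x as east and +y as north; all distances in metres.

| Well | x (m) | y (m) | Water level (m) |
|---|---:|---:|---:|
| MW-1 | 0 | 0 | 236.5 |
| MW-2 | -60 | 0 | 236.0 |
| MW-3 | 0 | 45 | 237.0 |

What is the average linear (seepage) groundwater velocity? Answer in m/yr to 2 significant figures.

∂h/∂x = (236.0 − 236.5) / (-60 − 0) = +0.008333
∂h/∂y = (237.0 − 236.5) / (45 − 0) = +0.01111
|∇h| = √(0.008333² + 0.01111²) = 0.01389
Seepage velocity v = K·i/n = 1.3 × 0.01389 / 0.31 = 0.05825 m/day = 21.28 m/yr.

21 m/yr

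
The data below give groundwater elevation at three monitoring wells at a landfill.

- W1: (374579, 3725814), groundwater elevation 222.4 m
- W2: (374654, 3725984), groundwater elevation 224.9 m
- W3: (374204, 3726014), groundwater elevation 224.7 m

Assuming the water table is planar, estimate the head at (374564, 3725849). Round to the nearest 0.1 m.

222.9 m

With h = a·x + b·y + c and W1 as origin, the differences give:
  75·a + 170·b = +2.5
  (-375)·a + 200·b = +2.3
Eliminate b (×200 and ×170, subtract): 78750·a = 109.00 → a = ∂h/∂x = +0.001384
Back-substitute: b = ∂h/∂y = +0.01410.
h(374564, 3725849) = 222.4 + (+0.001384)·(-15) + (+0.01410)·(35) = 222.4 -0.021 +0.493 = 222.873 m.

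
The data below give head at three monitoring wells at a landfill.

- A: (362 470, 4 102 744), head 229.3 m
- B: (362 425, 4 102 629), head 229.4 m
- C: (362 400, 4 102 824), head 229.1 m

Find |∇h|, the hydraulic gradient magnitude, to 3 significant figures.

0.00188

Three-point gradient (reference A): Δ to B = (-45, -115, +0.1), Δ to C = (-70, 80, -0.2).
∂h/∂x = +0.001288, ∂h/∂y = -0.001373 (det = -11650).
|∇h| = √(0.001288² + -0.001373²) = 0.001883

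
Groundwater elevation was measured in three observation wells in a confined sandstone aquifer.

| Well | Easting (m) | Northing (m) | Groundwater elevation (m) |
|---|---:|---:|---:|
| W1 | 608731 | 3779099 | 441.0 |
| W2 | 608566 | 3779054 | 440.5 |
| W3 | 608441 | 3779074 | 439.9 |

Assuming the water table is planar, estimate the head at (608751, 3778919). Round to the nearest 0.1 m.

441.8 m

With h = a·x + b·y + c and W1 as origin, the differences give:
  (-165)·a + (-45)·b = -0.5
  (-290)·a + (-25)·b = -1.1
Eliminate b (×(-25) and ×(-45), subtract): -8925·a = -37.00 → a = ∂h/∂x = +0.004146
Back-substitute: b = ∂h/∂y = -0.004090.
h(608751, 3778919) = 441.0 + (+0.004146)·(20) + (-0.004090)·(-180) = 441.0 +0.083 +0.736 = 441.819 m.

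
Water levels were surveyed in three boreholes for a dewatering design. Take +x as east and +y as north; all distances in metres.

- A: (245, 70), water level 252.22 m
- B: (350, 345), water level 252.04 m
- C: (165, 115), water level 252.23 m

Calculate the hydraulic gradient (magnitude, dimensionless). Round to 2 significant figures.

Differences from A: to B (Δx, Δy, Δh) = (105, 275, -0.18); to C = (-80, 45, +0.01).
Solve a·Δx + b·Δy = Δh: det = 105·45 − (-80)·275 = 26725.
∂h/∂x = [(-0.18)·45 − (+0.01)·275] / 26725 = -0.0004060
∂h/∂y = [105·(+0.01) − (-80)·(-0.18)] / 26725 = -0.0004995
|∇h| = √(-0.0004060² + -0.0004995²) = 0.0006437

0.00064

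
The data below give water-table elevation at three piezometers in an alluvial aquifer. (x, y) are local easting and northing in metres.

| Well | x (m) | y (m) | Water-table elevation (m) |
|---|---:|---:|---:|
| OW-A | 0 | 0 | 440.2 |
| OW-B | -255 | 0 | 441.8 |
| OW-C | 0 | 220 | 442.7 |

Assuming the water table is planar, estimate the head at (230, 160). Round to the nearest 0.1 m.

∂h/∂x = (441.8 − 440.2) / (-255 − 0) = -0.006275
∂h/∂y = (442.7 − 440.2) / (220 − 0) = +0.01136
h(230, 160) = 440.2 + (-0.006275)·(230) + (+0.01136)·(160) = 440.2 -1.443 +1.818 = 440.575 m.

440.6 m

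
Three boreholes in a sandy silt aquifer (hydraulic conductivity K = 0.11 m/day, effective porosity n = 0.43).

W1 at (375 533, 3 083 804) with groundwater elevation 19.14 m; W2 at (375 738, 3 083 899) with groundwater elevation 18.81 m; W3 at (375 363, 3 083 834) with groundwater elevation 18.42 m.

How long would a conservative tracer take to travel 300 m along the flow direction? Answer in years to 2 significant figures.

340 years

Three-point gradient (reference W1): Δ to W2 = (205, 95, -0.33), Δ to W3 = (-170, 30, -0.72).
∂h/∂x = +0.002623, ∂h/∂y = -0.009135 (det = 22300).
|∇h| = √(0.002623² + -0.009135²) = 0.009504
Seepage velocity v = K·i/n = 0.11 × 0.009504 / 0.43 = 0.002431 m/day.
t = 300 / 0.002431 = 1.234e+05 days = 338 years.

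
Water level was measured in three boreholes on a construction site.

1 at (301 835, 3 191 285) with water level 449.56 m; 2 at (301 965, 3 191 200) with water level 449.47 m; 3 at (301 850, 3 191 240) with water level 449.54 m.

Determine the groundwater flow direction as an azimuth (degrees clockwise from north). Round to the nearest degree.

Three-point gradient (reference 1): Δ to 2 = (130, -85, -0.09), Δ to 3 = (15, -45, -0.02).
∂h/∂x = -0.0005137, ∂h/∂y = +0.0002732 (det = -4575).
Flow direction (−∇h) has components (+0.0005137 E, -0.0002732 N).
Azimuth = atan2(E, N) = atan2(+0.0005137, -0.0002732) = 118.0° ≈ 118°.

118°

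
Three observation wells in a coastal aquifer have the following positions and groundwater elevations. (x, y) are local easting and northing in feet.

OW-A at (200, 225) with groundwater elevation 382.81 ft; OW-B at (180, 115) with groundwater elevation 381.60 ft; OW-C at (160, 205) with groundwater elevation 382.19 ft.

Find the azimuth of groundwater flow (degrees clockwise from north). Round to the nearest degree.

231°

Taking OW-A as reference: OW-B−OW-A = (-20, -110, -1.21); OW-C−OW-A = (-40, -20, -0.62).
Determinant of the coordinate differences = (-20)·(-20) − (-40)·(-110) = -4000.
∂h/∂x = [(-1.21)·(-20) − (-0.62)·(-110)] / -4000 = +0.01100
∂h/∂y = [(-20)·(-0.62) − (-40)·(-1.21)] / -4000 = +0.009000
Flow direction (−∇h) has components (-0.01100 E, -0.009000 N).
Azimuth = atan2(E, N) = atan2(-0.01100, -0.009000) = 230.7° ≈ 231°.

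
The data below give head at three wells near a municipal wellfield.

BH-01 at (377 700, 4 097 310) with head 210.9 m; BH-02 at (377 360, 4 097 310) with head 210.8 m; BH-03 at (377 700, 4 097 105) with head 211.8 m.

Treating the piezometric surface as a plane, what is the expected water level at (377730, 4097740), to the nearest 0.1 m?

∂h/∂x = (210.8 − 210.9) / (377360 − 377700) = +0.0002941
∂h/∂y = (211.8 − 210.9) / (4097105 − 4097310) = -0.004390
h(377730, 4097740) = 210.9 + (+0.0002941)·(30) + (-0.004390)·(430) = 210.9 +0.009 -1.888 = 209.021 m.

209.0 m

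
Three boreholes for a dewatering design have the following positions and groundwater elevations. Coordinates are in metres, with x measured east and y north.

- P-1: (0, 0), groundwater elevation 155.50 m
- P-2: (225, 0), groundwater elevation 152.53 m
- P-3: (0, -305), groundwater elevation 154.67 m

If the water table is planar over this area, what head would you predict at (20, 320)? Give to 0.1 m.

∂h/∂x = (152.53 − 155.50) / (225 − 0) = -0.01320
∂h/∂y = (154.67 − 155.50) / (-305 − 0) = +0.002721
h(20, 320) = 155.50 + (-0.01320)·(20) + (+0.002721)·(320) = 155.50 -0.264 +0.871 = 156.107 m.

156.1 m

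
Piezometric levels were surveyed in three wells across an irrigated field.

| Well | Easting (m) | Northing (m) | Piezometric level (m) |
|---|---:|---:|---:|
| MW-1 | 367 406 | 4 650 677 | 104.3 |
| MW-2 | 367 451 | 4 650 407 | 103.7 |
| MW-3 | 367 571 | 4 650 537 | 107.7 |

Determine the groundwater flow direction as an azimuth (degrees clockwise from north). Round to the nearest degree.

256°

With h = a·x + b·y + c and MW-1 as origin, the differences give:
  45·a + (-270)·b = -0.6
  165·a + (-140)·b = +3.4
Eliminate b (×(-140) and ×(-270), subtract): 38250·a = 1002.00 → a = ∂h/∂x = +0.02620
Back-substitute: b = ∂h/∂y = +0.006588.
Flow direction (−∇h) has components (-0.02620 E, -0.006588 N).
Azimuth = atan2(E, N) = atan2(-0.02620, -0.006588) = 255.9° ≈ 256°.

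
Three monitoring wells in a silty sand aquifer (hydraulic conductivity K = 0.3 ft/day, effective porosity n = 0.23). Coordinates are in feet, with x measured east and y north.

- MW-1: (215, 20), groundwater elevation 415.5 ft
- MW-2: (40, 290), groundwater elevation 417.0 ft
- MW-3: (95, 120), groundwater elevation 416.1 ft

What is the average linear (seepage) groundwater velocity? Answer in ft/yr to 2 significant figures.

2.4 ft/yr

With h = a·x + b·y + c and MW-1 as origin, the differences give:
  (-175)·a + 270·b = +1.5
  (-120)·a + 100·b = +0.6
Eliminate b (×100 and ×270, subtract): 14900·a = -12.00 → a = ∂h/∂x = -0.0008054
Back-substitute: b = ∂h/∂y = +0.005034.
|∇h| = √(-0.0008054² + 0.005034²) = 0.005098
Seepage velocity v = K·i/n = 0.3 × 0.005098 / 0.23 = 0.00665 ft/day = 2.429 ft/yr.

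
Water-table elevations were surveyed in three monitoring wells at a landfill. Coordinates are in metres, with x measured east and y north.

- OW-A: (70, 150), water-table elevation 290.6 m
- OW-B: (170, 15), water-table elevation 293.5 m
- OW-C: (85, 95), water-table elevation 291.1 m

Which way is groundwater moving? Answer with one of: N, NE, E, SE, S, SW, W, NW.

W

Differences from OW-A: to OW-B (Δx, Δy, Δh) = (100, -135, +2.9); to OW-C = (15, -55, +0.5).
Solve a·Δx + b·Δy = Δh: det = 100·(-55) − 15·(-135) = -3475.
∂h/∂x = [(+2.9)·(-55) − (+0.5)·(-135)] / -3475 = +0.02647
∂h/∂y = [100·(+0.5) − 15·(+2.9)] / -3475 = -0.001871
Flow = −∇h = (-0.02647 east, +0.001871 north), which points west.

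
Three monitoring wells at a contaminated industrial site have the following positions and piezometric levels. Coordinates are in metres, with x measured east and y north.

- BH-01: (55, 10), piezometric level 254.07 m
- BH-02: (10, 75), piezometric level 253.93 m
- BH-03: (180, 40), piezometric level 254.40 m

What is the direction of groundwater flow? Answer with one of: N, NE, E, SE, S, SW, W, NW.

W

With h = a·x + b·y + c and BH-01 as origin, the differences give:
  (-45)·a + 65·b = -0.14
  125·a + 30·b = +0.33
Eliminate b (×30 and ×65, subtract): -9475·a = -25.650 → a = ∂h/∂x = +0.002707
Back-substitute: b = ∂h/∂y = -0.0002797.
Flow = −∇h = (-0.002707 east, +0.0002797 north), which points west.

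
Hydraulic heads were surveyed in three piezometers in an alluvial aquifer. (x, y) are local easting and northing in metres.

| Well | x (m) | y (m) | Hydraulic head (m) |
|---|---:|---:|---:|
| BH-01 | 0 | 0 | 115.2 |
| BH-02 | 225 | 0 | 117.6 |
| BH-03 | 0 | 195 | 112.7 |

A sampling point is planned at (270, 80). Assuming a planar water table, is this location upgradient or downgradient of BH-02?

∂h/∂x = (117.6 − 115.2) / (225 − 0) = +0.01067
∂h/∂y = (112.7 − 115.2) / (195 − 0) = -0.01282
Head at (270, 80) = 115.2 + (+0.01067)·(270) + (-0.01282)·(80) = 117.05 m.
That is lower than the 117.6 m at BH-02, so the point is downgradient.

downgradient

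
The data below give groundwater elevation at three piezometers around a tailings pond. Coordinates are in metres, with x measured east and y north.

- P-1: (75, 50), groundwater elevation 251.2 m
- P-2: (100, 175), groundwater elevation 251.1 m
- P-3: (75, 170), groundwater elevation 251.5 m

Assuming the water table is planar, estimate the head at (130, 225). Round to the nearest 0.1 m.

Differences from P-1: to P-2 (Δx, Δy, Δh) = (25, 125, -0.1); to P-3 = (0, 120, +0.3).
Solve a·Δx + b·Δy = Δh: det = 25·120 − 0·125 = 3000.
∂h/∂x = [(-0.1)·120 − (+0.3)·125] / 3000 = -0.01650
∂h/∂y = [25·(+0.3) − 0·(-0.1)] / 3000 = +0.002500
h(130, 225) = 251.2 + (-0.01650)·(55) + (+0.002500)·(175) = 251.2 -0.908 +0.438 = 250.730 m.

250.7 m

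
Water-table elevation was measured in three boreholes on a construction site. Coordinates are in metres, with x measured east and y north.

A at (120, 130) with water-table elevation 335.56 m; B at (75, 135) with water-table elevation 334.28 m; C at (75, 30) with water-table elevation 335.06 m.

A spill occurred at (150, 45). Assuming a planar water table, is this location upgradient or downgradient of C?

Differences from A: to B (Δx, Δy, Δh) = (-45, 5, -1.28); to C = (-45, -100, -0.50).
Determinant of the coordinate differences = (-45)·(-100) − (-45)·5 = 4725.
∂h/∂x = [(-1.28)·(-100) − (-0.50)·5] / 4725 = +0.02762
∂h/∂y = [(-45)·(-0.50) − (-45)·(-1.28)] / 4725 = -0.007429
Head at (150, 45) = 335.56 + (+0.02762)·(30) + (-0.007429)·(-85) = 337.02 m.
That is higher than the 335.06 m at C, so the point is upgradient.

upgradient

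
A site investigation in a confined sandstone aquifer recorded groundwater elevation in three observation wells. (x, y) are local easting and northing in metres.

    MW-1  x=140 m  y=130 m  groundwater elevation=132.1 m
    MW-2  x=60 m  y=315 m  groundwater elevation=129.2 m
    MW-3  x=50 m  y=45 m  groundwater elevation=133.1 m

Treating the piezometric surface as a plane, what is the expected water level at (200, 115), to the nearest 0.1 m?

132.5 m

With h = a·x + b·y + c and MW-1 as origin, the differences give:
  (-80)·a + 185·b = -2.9
  (-90)·a + (-85)·b = +1.0
Eliminate b (×(-85) and ×185, subtract): 23450·a = 61.50 → a = ∂h/∂x = +0.002623
Back-substitute: b = ∂h/∂y = -0.01454.
h(200, 115) = 132.1 + (+0.002623)·(60) + (-0.01454)·(-15) = 132.1 +0.157 +0.218 = 132.475 m.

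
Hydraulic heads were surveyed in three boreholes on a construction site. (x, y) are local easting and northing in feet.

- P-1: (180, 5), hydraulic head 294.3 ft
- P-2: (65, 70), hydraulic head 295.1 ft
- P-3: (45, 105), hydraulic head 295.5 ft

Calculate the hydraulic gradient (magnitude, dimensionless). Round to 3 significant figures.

0.0110

Taking P-1 as reference: P-2−P-1 = (-115, 65, +0.8); P-3−P-1 = (-135, 100, +1.2).
Determinant of the coordinate differences = (-115)·100 − (-135)·65 = -2725.
∂h/∂x = [(+0.8)·100 − (+1.2)·65] / -2725 = -0.0007339
∂h/∂y = [(-115)·(+1.2) − (-135)·(+0.8)] / -2725 = +0.01101
|∇h| = √(-0.0007339² + 0.01101²) = 0.01103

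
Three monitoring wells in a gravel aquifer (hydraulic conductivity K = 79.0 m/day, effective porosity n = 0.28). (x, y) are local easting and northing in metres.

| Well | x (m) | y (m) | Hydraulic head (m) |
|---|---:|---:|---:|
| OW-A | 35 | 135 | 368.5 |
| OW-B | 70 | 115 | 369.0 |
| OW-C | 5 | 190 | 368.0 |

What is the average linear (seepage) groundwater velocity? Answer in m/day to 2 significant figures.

3.8 m/day

Taking OW-A as reference: OW-B−OW-A = (35, -20, +0.5); OW-C−OW-A = (-30, 55, -0.5).
Determinant of the coordinate differences = 35·55 − (-30)·(-20) = 1325.
∂h/∂x = [(+0.5)·55 − (-0.5)·(-20)] / 1325 = +0.01321
∂h/∂y = [35·(-0.5) − (-30)·(+0.5)] / 1325 = -0.001887
|∇h| = √(0.01321² + -0.001887²) = 0.01334
Seepage velocity v = K·i/n = 79.0 × 0.01334 / 0.28 = 3.764 m/day.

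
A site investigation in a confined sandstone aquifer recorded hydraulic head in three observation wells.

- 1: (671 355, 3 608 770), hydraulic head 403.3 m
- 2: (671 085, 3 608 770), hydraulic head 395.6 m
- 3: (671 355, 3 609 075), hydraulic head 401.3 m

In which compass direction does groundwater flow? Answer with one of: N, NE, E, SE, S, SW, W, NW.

∂h/∂x = (395.6 − 403.3) / (671085 − 671355) = +0.02852
∂h/∂y = (401.3 − 403.3) / (3609075 − 3608770) = -0.006557
Flow = −∇h = (-0.02852 east, +0.006557 north), which points west.

W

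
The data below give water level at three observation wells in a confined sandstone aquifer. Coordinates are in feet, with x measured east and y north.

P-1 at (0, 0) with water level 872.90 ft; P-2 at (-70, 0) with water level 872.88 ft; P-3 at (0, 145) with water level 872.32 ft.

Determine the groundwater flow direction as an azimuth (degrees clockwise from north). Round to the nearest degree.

356°

∂h/∂x = (872.88 − 872.90) / (-70 − 0) = +0.0002857
∂h/∂y = (872.32 − 872.90) / (145 − 0) = -0.004000
Flow direction (−∇h) has components (-0.0002857 E, +0.004000 N).
Azimuth = atan2(E, N) = atan2(-0.0002857, +0.004000) = 355.9° ≈ 356°.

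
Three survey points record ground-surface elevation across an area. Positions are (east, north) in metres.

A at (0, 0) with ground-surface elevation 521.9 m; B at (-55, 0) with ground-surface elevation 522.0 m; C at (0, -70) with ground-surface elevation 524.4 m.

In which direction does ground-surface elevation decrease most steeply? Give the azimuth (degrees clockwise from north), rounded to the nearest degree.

003°

∂z/∂x = (522.0 − 521.9) / (-55 − 0) = -0.001818
∂z/∂y = (524.4 − 521.9) / (-70 − 0) = -0.03571
Steepest decrease is along −∇f: components (+0.001818 E, +0.03571 N).
Azimuth = atan2(+0.001818, +0.03571) = 2.9° ≈ 003°.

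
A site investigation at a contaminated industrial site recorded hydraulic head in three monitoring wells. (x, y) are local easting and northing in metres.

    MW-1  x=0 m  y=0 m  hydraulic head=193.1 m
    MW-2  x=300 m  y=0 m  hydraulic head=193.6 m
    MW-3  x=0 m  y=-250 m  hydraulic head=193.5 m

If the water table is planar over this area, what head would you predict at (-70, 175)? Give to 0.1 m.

∂h/∂x = (193.6 − 193.1) / (300 − 0) = +0.001667
∂h/∂y = (193.5 − 193.1) / (-250 − 0) = -0.001600
h(-70, 175) = 193.1 + (+0.001667)·(-70) + (-0.001600)·(175) = 193.1 -0.117 -0.280 = 192.703 m.

192.7 m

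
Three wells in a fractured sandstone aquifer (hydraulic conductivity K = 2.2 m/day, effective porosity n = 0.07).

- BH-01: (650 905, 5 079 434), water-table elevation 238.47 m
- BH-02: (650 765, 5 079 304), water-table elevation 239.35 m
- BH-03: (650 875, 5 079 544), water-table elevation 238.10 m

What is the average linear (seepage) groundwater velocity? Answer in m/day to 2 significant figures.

Taking BH-01 as reference: BH-02−BH-01 = (-140, -130, +0.88); BH-03−BH-01 = (-30, 110, -0.37).
Solve a·Δx + b·Δy = Δh: det = (-140)·110 − (-30)·(-130) = -19300.
∂h/∂x = [(+0.88)·110 − (-0.37)·(-130)] / -19300 = -0.002523
∂h/∂y = [(-140)·(-0.37) − (-30)·(+0.88)] / -19300 = -0.004052
|∇h| = √(-0.002523² + -0.004052²) = 0.004773
Seepage velocity v = K·i/n = 2.2 × 0.004773 / 0.07 = 0.15 m/day.

0.15 m/day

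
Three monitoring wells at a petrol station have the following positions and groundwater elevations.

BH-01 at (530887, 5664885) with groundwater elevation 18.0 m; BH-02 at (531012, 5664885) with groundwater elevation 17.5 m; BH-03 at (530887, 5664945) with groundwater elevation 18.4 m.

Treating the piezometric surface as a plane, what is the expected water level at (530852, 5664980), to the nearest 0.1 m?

18.8 m

∂h/∂x = (17.5 − 18.0) / (531012 − 530887) = -0.004000
∂h/∂y = (18.4 − 18.0) / (5664945 − 5664885) = +0.006667
h(530852, 5664980) = 18.0 + (-0.004000)·(-35) + (+0.006667)·(95) = 18.0 +0.140 +0.633 = 18.773 m.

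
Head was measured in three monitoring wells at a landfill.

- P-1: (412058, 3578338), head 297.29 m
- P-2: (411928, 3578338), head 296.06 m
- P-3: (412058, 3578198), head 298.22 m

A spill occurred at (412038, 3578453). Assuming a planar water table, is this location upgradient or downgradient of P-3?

∂h/∂x = (296.06 − 297.29) / (411928 − 412058) = +0.009462
∂h/∂y = (298.22 − 297.29) / (3578198 − 3578338) = -0.006643
Head at (412038, 3578453) = 297.29 + (+0.009462)·(-20) + (-0.006643)·(115) = 296.34 m.
That is lower than the 298.22 m at P-3, so the point is downgradient.

downgradient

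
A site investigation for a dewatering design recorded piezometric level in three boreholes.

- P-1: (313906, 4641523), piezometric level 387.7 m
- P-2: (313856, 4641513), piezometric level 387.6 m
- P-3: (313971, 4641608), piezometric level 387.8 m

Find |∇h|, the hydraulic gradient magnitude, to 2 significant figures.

0.0021

Taking P-1 as reference: P-2−P-1 = (-50, -10, -0.1); P-3−P-1 = (65, 85, +0.1).
Determinant of the coordinate differences = (-50)·85 − 65·(-10) = -3600.
∂h/∂x = [(-0.1)·85 − (+0.1)·(-10)] / -3600 = +0.002083
∂h/∂y = [(-50)·(+0.1) − 65·(-0.1)] / -3600 = -0.0004167
|∇h| = √(0.002083² + -0.0004167²) = 0.002124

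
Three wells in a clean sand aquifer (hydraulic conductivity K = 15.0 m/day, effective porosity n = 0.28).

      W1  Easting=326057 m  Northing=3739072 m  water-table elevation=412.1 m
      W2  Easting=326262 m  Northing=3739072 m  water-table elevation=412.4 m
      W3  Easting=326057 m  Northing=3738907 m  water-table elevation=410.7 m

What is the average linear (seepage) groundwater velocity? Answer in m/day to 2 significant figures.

0.46 m/day

∂h/∂x = (412.4 − 412.1) / (326262 − 326057) = +0.001463
∂h/∂y = (410.7 − 412.1) / (3738907 − 3739072) = +0.008485
|∇h| = √(0.001463² + 0.008485²) = 0.00861
Seepage velocity v = K·i/n = 15.0 × 0.00861 / 0.28 = 0.4612 m/day.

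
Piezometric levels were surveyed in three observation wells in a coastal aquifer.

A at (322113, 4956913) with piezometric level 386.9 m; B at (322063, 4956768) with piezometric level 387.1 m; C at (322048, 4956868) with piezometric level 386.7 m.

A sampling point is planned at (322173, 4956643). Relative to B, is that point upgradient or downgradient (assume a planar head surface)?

Taking A as reference: B−A = (-50, -145, +0.2); C−A = (-65, -45, -0.2).
Determinant of the coordinate differences = (-50)·(-45) − (-65)·(-145) = -7175.
∂h/∂x = [(+0.2)·(-45) − (-0.2)·(-145)] / -7175 = +0.005296
∂h/∂y = [(-50)·(-0.2) − (-65)·(+0.2)] / -7175 = -0.003206
Head at (322173, 4956643) = 386.9 + (+0.005296)·(60) + (-0.003206)·(-270) = 388.08 m.
That is higher than the 387.1 m at B, so the point is upgradient.

upgradient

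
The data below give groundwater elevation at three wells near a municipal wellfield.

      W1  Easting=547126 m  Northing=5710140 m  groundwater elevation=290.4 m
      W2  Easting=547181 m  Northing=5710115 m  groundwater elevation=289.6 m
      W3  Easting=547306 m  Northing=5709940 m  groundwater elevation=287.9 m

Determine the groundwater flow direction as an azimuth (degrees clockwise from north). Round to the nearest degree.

Differences from W1: to W2 (Δx, Δy, Δh) = (55, -25, -0.8); to W3 = (180, -200, -2.5).
Solve a·Δx + b·Δy = Δh: det = 55·(-200) − 180·(-25) = -6500.
∂h/∂x = [(-0.8)·(-200) − (-2.5)·(-25)] / -6500 = -0.01500
∂h/∂y = [55·(-2.5) − 180·(-0.8)] / -6500 = -0.0010000
Flow direction (−∇h) has components (+0.01500 E, +0.0010000 N).
Azimuth = atan2(E, N) = atan2(+0.01500, +0.0010000) = 86.2° ≈ 086°.

086°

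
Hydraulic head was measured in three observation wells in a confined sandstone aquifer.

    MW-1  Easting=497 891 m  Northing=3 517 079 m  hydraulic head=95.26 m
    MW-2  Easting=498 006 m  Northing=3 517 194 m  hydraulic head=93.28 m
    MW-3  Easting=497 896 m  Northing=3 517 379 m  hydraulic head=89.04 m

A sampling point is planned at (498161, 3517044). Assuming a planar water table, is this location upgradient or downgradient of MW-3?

upgradient

Three-point gradient (reference MW-1): Δ to MW-2 = (115, 115, -1.98), Δ to MW-3 = (5, 300, -6.22).
∂h/∂x = +0.003576, ∂h/∂y = -0.02079 (det = 33925).
Head at (498161, 3517044) = 95.26 + (+0.003576)·(270) + (-0.02079)·(-35) = 96.95 m.
That is higher than the 89.04 m at MW-3, so the point is upgradient.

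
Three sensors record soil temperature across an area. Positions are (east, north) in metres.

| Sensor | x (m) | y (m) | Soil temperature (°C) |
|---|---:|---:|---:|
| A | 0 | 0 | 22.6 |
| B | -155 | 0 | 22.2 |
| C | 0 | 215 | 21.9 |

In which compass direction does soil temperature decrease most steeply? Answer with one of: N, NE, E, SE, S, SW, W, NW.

∂T/∂x = (22.2 − 22.6) / (-155 − 0) = +0.002581
∂T/∂y = (21.9 − 22.6) / (215 − 0) = -0.003256
Steepest decrease is along −∇f = (-0.002581 E, +0.003256 N) → northwest.

NW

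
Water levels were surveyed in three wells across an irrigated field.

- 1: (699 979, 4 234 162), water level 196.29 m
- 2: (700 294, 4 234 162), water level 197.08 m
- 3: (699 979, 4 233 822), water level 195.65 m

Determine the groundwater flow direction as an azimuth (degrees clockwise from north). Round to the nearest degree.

233°

∂h/∂x = (197.08 − 196.29) / (700294 − 699979) = +0.002508
∂h/∂y = (195.65 − 196.29) / (4233822 − 4234162) = +0.001882
Flow direction (−∇h) has components (-0.002508 E, -0.001882 N).
Azimuth = atan2(E, N) = atan2(-0.002508, -0.001882) = 233.1° ≈ 233°.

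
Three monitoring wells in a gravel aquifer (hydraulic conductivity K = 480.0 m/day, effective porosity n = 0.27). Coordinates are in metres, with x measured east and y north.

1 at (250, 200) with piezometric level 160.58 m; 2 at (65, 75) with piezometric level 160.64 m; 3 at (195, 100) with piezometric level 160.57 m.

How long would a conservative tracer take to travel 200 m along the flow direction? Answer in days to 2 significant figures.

Differences from 1: to 2 (Δx, Δy, Δh) = (-185, -125, +0.06); to 3 = (-55, -100, -0.01).
Determinant of the coordinate differences = (-185)·(-100) − (-55)·(-125) = 11625.
∂h/∂x = [(+0.06)·(-100) − (-0.01)·(-125)] / 11625 = -0.0006237
∂h/∂y = [(-185)·(-0.01) − (-55)·(+0.06)] / 11625 = +0.0004430
|∇h| = √(-0.0006237² + 0.0004430²) = 0.000765
Seepage velocity v = K·i/n = 480.0 × 0.000765 / 0.27 = 1.36 m/day.
t = 200 / 1.36 = 147.1 days.

150 days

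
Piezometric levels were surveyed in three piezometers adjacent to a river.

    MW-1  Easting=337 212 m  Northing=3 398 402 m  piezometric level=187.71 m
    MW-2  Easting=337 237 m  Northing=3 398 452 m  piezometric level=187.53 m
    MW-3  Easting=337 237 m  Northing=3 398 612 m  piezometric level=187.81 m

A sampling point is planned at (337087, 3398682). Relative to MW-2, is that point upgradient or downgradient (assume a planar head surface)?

With h = a·x + b·y + c and MW-1 as origin, the differences give:
  25·a + 50·b = -0.18
  25·a + 210·b = +0.10
Eliminate b (×210 and ×50, subtract): 4000·a = -42.800 → a = ∂h/∂x = -0.01070
Back-substitute: b = ∂h/∂y = +0.001750.
Head at (337087, 3398682) = 187.71 + (-0.01070)·(-125) + (+0.001750)·(280) = 189.54 m.
That is higher than the 187.53 m at MW-2, so the point is upgradient.

upgradient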